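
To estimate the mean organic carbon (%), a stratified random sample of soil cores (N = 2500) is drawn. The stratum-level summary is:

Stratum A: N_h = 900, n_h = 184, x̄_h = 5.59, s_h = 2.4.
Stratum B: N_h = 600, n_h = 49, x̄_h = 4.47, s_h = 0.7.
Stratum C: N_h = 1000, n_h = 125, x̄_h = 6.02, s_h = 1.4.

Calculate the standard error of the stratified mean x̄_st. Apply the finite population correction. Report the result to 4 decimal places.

V̂(x̄_st) = Σ W_h² (1 − n_h/N_h) s_h²/n_h, with W_h = N_h/N and N = 2500:
  stratum A: (900/2500)²·(1 − 184/900)·2.4²/184 = 0.0032276
  stratum B: (600/2500)²·(1 − 49/600)·0.7²/49 = 0.00052896
  stratum C: (1000/2500)²·(1 − 125/1000)·1.4²/125 = 0.0021952
V̂(x̄_st) = 0.00595176
SE(x̄_st) = √0.00595176 = 0.0771477

SE(x̄_st) ≈ 0.0771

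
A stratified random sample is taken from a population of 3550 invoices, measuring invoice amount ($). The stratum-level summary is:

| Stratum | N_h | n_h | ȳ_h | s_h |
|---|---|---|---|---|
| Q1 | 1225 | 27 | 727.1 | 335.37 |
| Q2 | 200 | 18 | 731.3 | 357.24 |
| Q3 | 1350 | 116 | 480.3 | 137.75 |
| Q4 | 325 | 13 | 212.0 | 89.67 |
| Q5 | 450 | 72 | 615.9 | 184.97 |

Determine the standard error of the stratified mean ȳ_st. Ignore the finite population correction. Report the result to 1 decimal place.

SE(ȳ_st) ≈ 23.6

V̂(ȳ_st) = Σ W_h² s_h²/n_h, with W_h = N_h/N and N = 3550:
  stratum Q1: (1225/3550)²·335.37²/27 = 496.021
  stratum Q2: (200/3550)²·357.24²/18 = 22.5035
  stratum Q3: (1350/3550)²·137.75²/116 = 23.6557
  stratum Q4: (325/3550)²·89.67²/13 = 5.18395
  stratum Q5: (450/3550)²·184.97²/72 = 7.63552
V̂(ȳ_st) = 555
SE(ȳ_st) = √555 = 23.5584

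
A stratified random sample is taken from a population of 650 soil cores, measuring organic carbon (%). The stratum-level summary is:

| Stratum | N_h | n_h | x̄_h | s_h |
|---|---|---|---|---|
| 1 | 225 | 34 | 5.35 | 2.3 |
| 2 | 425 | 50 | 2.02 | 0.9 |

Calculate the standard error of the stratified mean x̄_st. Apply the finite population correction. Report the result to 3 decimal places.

V̂(x̄_st) = Σ W_h² (1 − n_h/N_h) s_h²/n_h, with W_h = N_h/N and N = 650:
  stratum 1: (225/650)²·(1 − 34/225)·2.3²/34 = 0.0158258
  stratum 2: (425/650)²·(1 − 50/425)·0.9²/50 = 0.00611095
V̂(x̄_st) = 0.0219368
SE(x̄_st) = √0.0219368 = 0.148111

SE(x̄_st) ≈ 0.148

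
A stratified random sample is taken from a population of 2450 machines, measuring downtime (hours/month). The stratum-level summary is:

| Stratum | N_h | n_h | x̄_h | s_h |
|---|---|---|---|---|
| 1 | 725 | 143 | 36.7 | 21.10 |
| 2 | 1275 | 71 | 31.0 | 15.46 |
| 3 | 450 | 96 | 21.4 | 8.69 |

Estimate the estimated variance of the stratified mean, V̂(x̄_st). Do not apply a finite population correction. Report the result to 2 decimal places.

V̂(x̄_st) ≈ 1.21

V̂(x̄_st) = Σ W_h² s_h²/n_h, with W_h = N_h/N and N = 2450:
  stratum 1: (725/2450)²·21.10²/143 = 0.272629
  stratum 2: (1275/2450)²·15.46²/71 = 0.911693
  stratum 3: (450/2450)²·8.69²/96 = 0.0265376
V̂(x̄_st) = 1.21086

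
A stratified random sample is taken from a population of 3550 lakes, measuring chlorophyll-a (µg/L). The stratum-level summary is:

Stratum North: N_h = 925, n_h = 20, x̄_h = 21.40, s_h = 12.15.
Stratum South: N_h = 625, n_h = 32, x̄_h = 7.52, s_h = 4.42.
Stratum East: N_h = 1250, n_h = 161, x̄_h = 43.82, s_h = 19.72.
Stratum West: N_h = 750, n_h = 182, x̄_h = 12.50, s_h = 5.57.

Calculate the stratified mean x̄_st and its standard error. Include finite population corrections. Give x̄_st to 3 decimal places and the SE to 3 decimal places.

x̄_st ≈ 24.970, SE ≈ 0.880

x̄_st = Σ W_h x̄_h = (925·21.40 + 625·7.52 + 1250·43.82 + 750·12.50)/3550 = 24.97042
V̂(x̄_st) = Σ W_h² (1 − n_h/N_h) s_h²/n_h, with W_h = N_h/N and N = 3550:
  stratum North: (925/3550)²·(1 − 20/925)·12.15²/20 = 0.490294
  stratum South: (625/3550)²·(1 − 32/625)·4.42²/32 = 0.0179545
  stratum East: (1250/3550)²·(1 − 161/1250)·19.72²/161 = 0.260897
  stratum West: (750/3550)²·(1 − 182/750)·5.57²/182 = 0.00576225
V̂(x̄_st) = 0.774907
SE(x̄_st) = √0.774907 = 0.880288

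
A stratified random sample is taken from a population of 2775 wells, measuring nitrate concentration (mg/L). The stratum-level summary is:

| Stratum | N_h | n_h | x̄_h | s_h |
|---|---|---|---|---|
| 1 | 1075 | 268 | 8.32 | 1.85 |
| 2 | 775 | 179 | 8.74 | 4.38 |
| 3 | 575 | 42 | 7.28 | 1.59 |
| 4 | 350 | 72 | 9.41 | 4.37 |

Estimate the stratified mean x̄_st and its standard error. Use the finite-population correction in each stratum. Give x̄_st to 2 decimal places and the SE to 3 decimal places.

x̄_st = Σ W_h x̄_h = (1075·8.32 + 775·8.74 + 575·7.28 + 350·9.41)/2775 = 8.35928
V̂(x̄_st) = Σ W_h² (1 − n_h/N_h) s_h²/n_h, with W_h = N_h/N and N = 2775:
  stratum 1: (1075/2775)²·(1 − 268/1075)·1.85²/268 = 0.00143868
  stratum 2: (775/2775)²·(1 − 179/775)·4.38²/179 = 0.00642861
  stratum 3: (575/2775)²·(1 − 42/575)·1.59²/42 = 0.0023956
  stratum 4: (350/2775)²·(1 − 72/350)·4.37²/72 = 0.00335133
V̂(x̄_st) = 0.0136142
SE(x̄_st) = √0.0136142 = 0.11668

x̄_st ≈ 8.36, SE ≈ 0.117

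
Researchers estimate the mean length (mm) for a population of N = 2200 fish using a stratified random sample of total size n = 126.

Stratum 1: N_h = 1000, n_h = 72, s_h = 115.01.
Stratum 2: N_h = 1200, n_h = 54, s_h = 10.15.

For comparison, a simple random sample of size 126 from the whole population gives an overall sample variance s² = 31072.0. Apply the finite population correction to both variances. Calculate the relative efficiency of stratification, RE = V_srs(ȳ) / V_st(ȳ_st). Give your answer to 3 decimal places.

RE ≈ 6.500

V̂(ȳ_st) = Σ W_h² (1 − n_h/N_h) s_h²/n_h, with W_h = N_h/N and N = 2200:
  stratum 1: (1000/2200)²·(1 − 72/1000)·115.01²/72 = 35.2242
  stratum 2: (1200/2200)²·(1 − 54/1200)·10.15²/54 = 0.542074
V_st = 35.7663
V_srs = (1 − 126/2200)·31072.0/126 = 232.48
Relative efficiency = V_srs / V_st = 232.48/35.7663 = 6.5000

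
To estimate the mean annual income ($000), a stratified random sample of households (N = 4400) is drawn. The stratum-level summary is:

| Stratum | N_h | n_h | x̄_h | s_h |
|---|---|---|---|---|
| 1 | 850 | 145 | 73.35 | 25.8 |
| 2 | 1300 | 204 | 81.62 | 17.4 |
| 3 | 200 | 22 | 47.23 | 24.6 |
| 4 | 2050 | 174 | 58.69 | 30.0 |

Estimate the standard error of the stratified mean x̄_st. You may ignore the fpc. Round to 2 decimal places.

V̂(x̄_st) = Σ W_h² s_h²/n_h, with W_h = N_h/N and N = 4400:
  stratum 1: (850/4400)²·25.8²/145 = 0.171318
  stratum 2: (1300/4400)²·17.4²/204 = 0.129554
  stratum 3: (200/4400)²·24.6²/22 = 0.0568332
  stratum 4: (2050/4400)²·30.0²/174 = 1.12278
V̂(x̄_st) = 1.48049
SE(x̄_st) = √1.48049 = 1.21675

SE(x̄_st) ≈ 1.22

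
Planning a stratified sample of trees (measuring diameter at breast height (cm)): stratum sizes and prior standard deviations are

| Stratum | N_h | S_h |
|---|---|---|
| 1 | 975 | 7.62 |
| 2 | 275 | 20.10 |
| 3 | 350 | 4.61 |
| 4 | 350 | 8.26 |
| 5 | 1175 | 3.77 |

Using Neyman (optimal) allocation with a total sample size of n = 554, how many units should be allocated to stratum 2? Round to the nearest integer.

Neyman allocation: n_h = n · N_h S_h / Σ N_i S_i, with n = 554.
  stratum 1: N_h·S_h = 975·7.62 = 7429.50
  stratum 2: N_h·S_h = 275·20.10 = 5527.50
  stratum 3: N_h·S_h = 350·4.61 = 1613.50
  stratum 4: N_h·S_h = 350·8.26 = 2891.00
  stratum 5: N_h·S_h = 1175·3.77 = 4429.75
Σ N_h S_h = 21891.25
n for stratum 2 = 554·5527.50/21891.25 = 139.884 → 140

140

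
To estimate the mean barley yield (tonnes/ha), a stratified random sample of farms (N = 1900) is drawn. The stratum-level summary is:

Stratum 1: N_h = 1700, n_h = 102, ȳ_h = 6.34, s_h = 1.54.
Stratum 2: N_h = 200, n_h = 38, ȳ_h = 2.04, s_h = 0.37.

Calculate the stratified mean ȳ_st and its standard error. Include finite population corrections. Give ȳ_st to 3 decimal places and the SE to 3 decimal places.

ȳ_st ≈ 5.887, SE ≈ 0.132

ȳ_st = Σ W_h ȳ_h = (1700·6.34 + 200·2.04)/1900 = 5.88737
V̂(ȳ_st) = Σ W_h² (1 − n_h/N_h) s_h²/n_h, with W_h = N_h/N and N = 1900:
  stratum 1: (1700/1900)²·(1 − 102/1700)·1.54²/102 = 0.0174968
  stratum 2: (200/1900)²·(1 − 38/200)·0.37²/38 = 3.23339e-05
V̂(ȳ_st) = 0.0175292
SE(ȳ_st) = √0.0175292 = 0.132398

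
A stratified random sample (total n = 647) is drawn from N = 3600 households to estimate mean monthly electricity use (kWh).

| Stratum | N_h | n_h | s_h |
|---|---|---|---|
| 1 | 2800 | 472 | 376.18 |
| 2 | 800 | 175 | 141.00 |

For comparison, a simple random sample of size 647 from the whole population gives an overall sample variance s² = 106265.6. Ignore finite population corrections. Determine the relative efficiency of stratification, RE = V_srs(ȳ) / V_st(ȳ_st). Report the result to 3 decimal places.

RE ≈ 0.878

V̂(ȳ_st) = Σ W_h² s_h²/n_h, with W_h = N_h/N and N = 3600:
  stratum 1: (2800/3600)²·376.18²/472 = 181.368
  stratum 2: (800/3600)²·141.00²/175 = 5.61016
V_st = 186.978
V_srs = s²/n = 106265.6/647 = 164.244
Relative efficiency = V_srs / V_st = 164.244/186.978 = 0.8784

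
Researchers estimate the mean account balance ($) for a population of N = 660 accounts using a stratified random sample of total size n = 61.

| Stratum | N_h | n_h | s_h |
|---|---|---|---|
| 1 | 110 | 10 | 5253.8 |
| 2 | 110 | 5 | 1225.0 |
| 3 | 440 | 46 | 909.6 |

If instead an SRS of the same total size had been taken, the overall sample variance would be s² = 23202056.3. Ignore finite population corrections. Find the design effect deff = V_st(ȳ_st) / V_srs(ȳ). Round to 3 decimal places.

deff ≈ 0.245

V̂(ȳ_st) = Σ W_h² s_h²/n_h, with W_h = N_h/N and N = 660:
  stratum 1: (110/660)²·5253.8²/10 = 76673.4
  stratum 2: (110/660)²·1225.0²/5 = 8336.81
  stratum 3: (440/660)²·909.6²/46 = 7993.93
V_st = 93004.1
V_srs = s²/n = 23202056.3/61 = 380362
deff = V_st / V_srs = 93004.1/380362 = 0.2445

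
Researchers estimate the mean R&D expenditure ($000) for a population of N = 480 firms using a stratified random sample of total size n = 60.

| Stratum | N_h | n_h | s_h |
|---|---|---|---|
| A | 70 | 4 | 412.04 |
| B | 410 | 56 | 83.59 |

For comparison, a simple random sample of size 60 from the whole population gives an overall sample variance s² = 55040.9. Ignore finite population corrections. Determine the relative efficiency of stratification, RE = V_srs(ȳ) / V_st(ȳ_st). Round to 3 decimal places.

RE ≈ 0.923

V̂(ȳ_st) = Σ W_h² s_h²/n_h, with W_h = N_h/N and N = 480:
  stratum A: (70/480)²·412.04²/4 = 902.677
  stratum B: (410/480)²·83.59²/56 = 91.0345
V_st = 993.711
V_srs = s²/n = 55040.9/60 = 917.348
Relative efficiency = V_srs / V_st = 917.348/993.711 = 0.9232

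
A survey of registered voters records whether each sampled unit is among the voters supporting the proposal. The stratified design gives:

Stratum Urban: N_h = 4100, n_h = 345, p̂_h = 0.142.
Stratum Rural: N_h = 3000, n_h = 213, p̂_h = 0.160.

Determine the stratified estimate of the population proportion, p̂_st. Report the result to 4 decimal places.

N = 7100; stratum weights W_h = N_h/N.
p̂_st = Σ W_h p̂_h = (4100·0.142 + 3000·0.160)/7100 = 0.14961

p̂_st ≈ 0.1496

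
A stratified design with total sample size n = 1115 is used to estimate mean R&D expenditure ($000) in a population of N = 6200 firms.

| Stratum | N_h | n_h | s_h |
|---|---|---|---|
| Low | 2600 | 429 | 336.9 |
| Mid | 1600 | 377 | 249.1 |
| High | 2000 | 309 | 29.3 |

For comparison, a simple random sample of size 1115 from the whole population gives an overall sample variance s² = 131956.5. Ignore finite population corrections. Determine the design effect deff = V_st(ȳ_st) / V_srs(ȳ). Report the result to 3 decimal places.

deff ≈ 0.488

V̂(ȳ_st) = Σ W_h² s_h²/n_h, with W_h = N_h/N and N = 6200:
  stratum Low: (2600/6200)²·336.9²/429 = 46.5273
  stratum Mid: (1600/6200)²·249.1²/377 = 10.9613
  stratum High: (2000/6200)²·29.3²/309 = 0.289104
V_st = 57.7777
V_srs = s²/n = 131956.5/1115 = 118.347
deff = V_st / V_srs = 57.7777/118.347 = 0.4882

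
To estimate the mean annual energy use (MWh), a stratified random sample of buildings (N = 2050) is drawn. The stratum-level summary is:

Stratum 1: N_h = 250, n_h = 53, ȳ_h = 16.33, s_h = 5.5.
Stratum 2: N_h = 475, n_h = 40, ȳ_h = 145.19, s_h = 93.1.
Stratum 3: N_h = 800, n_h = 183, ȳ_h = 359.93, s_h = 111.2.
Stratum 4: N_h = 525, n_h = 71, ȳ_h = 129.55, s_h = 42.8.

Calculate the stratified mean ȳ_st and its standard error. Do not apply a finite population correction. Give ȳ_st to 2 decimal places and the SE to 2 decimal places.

ȳ_st = Σ W_h ȳ_h = (250·16.33 + 475·145.19 + 800·359.93 + 525·129.55)/2050 = 209.27098
V̂(ȳ_st) = Σ W_h² s_h²/n_h, with W_h = N_h/N and N = 2050:
  stratum 1: (250/2050)²·5.5²/53 = 0.00848832
  stratum 2: (475/2050)²·93.1²/40 = 11.6337
  stratum 3: (800/2050)²·111.2²/183 = 10.2904
  stratum 4: (525/2050)²·42.8²/71 = 1.69215
V̂(ȳ_st) = 23.6247
SE(ȳ_st) = √23.6247 = 4.86053

ȳ_st ≈ 209.27, SE ≈ 4.86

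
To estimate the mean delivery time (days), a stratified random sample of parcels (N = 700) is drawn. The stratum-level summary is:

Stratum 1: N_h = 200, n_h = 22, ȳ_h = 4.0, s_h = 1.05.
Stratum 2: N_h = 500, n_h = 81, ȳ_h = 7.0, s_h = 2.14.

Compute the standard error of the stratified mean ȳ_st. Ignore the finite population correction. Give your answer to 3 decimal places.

SE(ȳ_st) ≈ 0.181

V̂(ȳ_st) = Σ W_h² s_h²/n_h, with W_h = N_h/N and N = 700:
  stratum 1: (200/700)²·1.05²/22 = 0.00409091
  stratum 2: (500/700)²·2.14²/81 = 0.0288461
V̂(ȳ_st) = 0.032937
SE(ȳ_st) = √0.032937 = 0.181485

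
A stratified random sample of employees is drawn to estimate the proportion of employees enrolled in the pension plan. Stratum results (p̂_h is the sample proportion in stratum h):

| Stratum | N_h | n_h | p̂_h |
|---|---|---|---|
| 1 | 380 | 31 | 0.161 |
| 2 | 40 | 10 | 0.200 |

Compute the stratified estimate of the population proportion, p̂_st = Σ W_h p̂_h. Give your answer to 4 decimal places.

N = 420; stratum weights W_h = N_h/N.
p̂_st = Σ W_h p̂_h = (380·0.161 + 40·0.200)/420 = 0.16471

p̂_st ≈ 0.1647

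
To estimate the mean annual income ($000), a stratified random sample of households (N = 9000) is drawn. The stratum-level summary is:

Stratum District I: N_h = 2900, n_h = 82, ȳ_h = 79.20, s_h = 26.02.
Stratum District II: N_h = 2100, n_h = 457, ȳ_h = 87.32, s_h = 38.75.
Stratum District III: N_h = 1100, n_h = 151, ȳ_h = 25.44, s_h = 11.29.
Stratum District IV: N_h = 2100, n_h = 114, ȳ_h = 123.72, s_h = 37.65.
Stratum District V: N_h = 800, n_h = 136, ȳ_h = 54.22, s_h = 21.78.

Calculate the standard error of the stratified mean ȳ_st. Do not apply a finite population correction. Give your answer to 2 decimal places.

V̂(ȳ_st) = Σ W_h² s_h²/n_h, with W_h = N_h/N and N = 9000:
  stratum District I: (2900/9000)²·26.02²/82 = 0.857258
  stratum District II: (2100/9000)²·38.75²/457 = 0.178888
  stratum District III: (1100/9000)²·11.29²/151 = 0.0126099
  stratum District IV: (2100/9000)²·37.65²/114 = 0.676984
  stratum District V: (800/9000)²·21.78²/136 = 0.0275595
V̂(ȳ_st) = 1.7533
SE(ȳ_st) = √1.7533 = 1.32412

SE(ȳ_st) ≈ 1.32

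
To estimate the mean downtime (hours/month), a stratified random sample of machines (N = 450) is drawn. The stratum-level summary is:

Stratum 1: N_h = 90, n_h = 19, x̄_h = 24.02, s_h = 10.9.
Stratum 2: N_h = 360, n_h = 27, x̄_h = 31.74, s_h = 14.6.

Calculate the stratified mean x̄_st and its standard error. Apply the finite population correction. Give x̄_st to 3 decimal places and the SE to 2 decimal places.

x̄_st ≈ 30.196, SE ≈ 2.21

x̄_st = Σ W_h x̄_h = (90·24.02 + 360·31.74)/450 = 30.19600
V̂(x̄_st) = Σ W_h² (1 − n_h/N_h) s_h²/n_h, with W_h = N_h/N and N = 450:
  stratum 1: (90/450)²·(1 − 19/90)·10.9²/19 = 0.197322
  stratum 2: (360/450)²·(1 − 27/360)·14.6²/27 = 4.67373
V̂(x̄_st) = 4.87105
SE(x̄_st) = √4.87105 = 2.20705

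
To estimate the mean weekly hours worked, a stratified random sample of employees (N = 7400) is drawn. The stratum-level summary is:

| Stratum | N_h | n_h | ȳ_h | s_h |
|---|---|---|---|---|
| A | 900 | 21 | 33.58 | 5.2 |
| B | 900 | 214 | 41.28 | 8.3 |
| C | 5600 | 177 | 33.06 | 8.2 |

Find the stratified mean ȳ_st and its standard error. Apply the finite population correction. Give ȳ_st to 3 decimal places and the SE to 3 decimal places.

ȳ_st ≈ 34.123, SE ≈ 0.483

ȳ_st = Σ W_h ȳ_h = (900·33.58 + 900·41.28 + 5600·33.06)/7400 = 34.12297
V̂(ȳ_st) = Σ W_h² (1 − n_h/N_h) s_h²/n_h, with W_h = N_h/N and N = 7400:
  stratum A: (900/7400)²·(1 − 21/900)·5.2²/21 = 0.0186018
  stratum B: (900/7400)²·(1 − 214/900)·8.3²/214 = 0.00362949
  stratum C: (5600/7400)²·(1 − 177/5600)·8.2²/177 = 0.210678
V̂(ȳ_st) = 0.232909
SE(ȳ_st) = √0.232909 = 0.482607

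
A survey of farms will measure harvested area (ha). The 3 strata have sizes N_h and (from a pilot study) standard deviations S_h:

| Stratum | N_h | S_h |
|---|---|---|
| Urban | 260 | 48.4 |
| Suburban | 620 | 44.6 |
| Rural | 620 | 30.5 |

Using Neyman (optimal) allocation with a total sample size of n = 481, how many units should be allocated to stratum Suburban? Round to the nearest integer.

Neyman allocation: n_h = n · N_h S_h / Σ N_i S_i, with n = 481.
  stratum Urban: N_h·S_h = 260·48.4 = 12584.00
  stratum Suburban: N_h·S_h = 620·44.6 = 27652.00
  stratum Rural: N_h·S_h = 620·30.5 = 18910.00
Σ N_h S_h = 59146.00
n for stratum Suburban = 481·27652.00/59146.00 = 224.878 → 225

225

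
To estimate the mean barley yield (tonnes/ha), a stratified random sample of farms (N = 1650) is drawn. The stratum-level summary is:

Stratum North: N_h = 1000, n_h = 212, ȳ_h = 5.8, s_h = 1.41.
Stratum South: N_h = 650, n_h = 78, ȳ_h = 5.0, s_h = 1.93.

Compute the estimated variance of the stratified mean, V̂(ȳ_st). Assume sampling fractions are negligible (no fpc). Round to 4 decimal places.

V̂(ȳ_st) ≈ 0.0109

V̂(ȳ_st) = Σ W_h² s_h²/n_h, with W_h = N_h/N and N = 1650:
  stratum North: (1000/1650)²·1.41²/212 = 0.00344457
  stratum South: (650/1650)²·1.93²/78 = 0.00741103
V̂(ȳ_st) = 0.0108556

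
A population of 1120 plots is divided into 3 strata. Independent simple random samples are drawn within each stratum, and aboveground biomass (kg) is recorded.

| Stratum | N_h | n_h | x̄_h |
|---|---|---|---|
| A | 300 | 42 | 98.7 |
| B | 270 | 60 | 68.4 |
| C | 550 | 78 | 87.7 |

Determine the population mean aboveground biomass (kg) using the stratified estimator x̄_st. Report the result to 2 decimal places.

N = Σ N_h = 1120. Stratum weights W_h = N_h/N.
x̄_st = (300·98.7 + 270·68.4 + 550·87.7) / 1120 = 85.9938

x̄_st ≈ 85.99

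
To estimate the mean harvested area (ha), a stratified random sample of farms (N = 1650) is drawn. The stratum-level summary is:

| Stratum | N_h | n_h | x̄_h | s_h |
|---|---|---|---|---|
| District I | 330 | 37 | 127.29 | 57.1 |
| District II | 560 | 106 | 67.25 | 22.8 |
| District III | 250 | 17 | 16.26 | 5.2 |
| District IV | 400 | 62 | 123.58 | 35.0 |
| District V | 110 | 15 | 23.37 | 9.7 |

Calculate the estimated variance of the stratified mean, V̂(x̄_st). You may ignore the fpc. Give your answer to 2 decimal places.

V̂(x̄_st) ≈ 5.32

V̂(x̄_st) = Σ W_h² s_h²/n_h, with W_h = N_h/N and N = 1650:
  stratum District I: (330/1650)²·57.1²/37 = 3.52477
  stratum District II: (560/1650)²·22.8²/106 = 0.564901
  stratum District III: (250/1650)²·5.2²/17 = 0.0365149
  stratum District IV: (400/1650)²·35.0²/62 = 1.16117
  stratum District V: (110/1650)²·9.7²/15 = 0.0278785
V̂(x̄_st) = 5.31523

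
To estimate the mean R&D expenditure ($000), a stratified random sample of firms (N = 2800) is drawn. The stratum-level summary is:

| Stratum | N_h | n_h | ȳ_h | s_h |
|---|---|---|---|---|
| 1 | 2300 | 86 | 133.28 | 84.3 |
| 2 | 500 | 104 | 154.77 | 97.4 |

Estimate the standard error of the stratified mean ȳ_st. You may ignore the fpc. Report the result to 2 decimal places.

V̂(ȳ_st) = Σ W_h² s_h²/n_h, with W_h = N_h/N and N = 2800:
  stratum 1: (2300/2800)²·84.3²/86 = 55.7566
  stratum 2: (500/2800)²·97.4²/104 = 2.90876
V̂(ȳ_st) = 58.6654
SE(ȳ_st) = √58.6654 = 7.65933

SE(ȳ_st) ≈ 7.66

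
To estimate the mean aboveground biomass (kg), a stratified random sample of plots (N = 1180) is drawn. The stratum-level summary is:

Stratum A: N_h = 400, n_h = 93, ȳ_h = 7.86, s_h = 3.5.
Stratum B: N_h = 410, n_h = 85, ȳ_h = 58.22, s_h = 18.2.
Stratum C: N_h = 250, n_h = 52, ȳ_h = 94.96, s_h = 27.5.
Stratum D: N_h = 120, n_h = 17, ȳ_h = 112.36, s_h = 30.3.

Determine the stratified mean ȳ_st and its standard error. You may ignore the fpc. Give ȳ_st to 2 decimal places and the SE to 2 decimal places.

ȳ_st = Σ W_h ȳ_h = (400·7.86 + 410·58.22 + 250·94.96 + 120·112.36)/1180 = 54.43847
V̂(ȳ_st) = Σ W_h² s_h²/n_h, with W_h = N_h/N and N = 1180:
  stratum A: (400/1180)²·3.5²/93 = 0.0151359
  stratum B: (410/1180)²·18.2²/85 = 0.470465
  stratum C: (250/1180)²·27.5²/52 = 0.652797
  stratum D: (120/1180)²·30.3²/17 = 0.558515
V̂(ȳ_st) = 1.69691
SE(ȳ_st) = √1.69691 = 1.30266

ȳ_st ≈ 54.44, SE ≈ 1.30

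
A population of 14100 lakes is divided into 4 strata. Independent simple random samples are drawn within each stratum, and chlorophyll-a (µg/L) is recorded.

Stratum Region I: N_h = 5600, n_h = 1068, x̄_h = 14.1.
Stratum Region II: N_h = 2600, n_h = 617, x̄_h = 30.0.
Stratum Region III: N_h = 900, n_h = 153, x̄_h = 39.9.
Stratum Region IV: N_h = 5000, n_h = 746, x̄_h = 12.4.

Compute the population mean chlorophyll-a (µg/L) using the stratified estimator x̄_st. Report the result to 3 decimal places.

N = Σ N_h = 14100. Stratum weights W_h = N_h/N.
x̄_st = (5600·14.1 + 2600·30.0 + 900·39.9 + 5000·12.4) / 14100 = 18.07589

x̄_st ≈ 18.076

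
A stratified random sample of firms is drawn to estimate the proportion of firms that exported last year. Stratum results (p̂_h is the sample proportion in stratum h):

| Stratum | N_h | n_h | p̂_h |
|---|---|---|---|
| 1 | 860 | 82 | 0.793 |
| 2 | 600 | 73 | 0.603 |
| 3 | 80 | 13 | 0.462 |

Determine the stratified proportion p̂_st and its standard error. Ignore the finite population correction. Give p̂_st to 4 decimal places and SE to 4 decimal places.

p̂_st ≈ 0.7018, SE ≈ 0.0345

N = 1540; stratum weights W_h = N_h/N.
p̂_st = Σ W_h p̂_h = (860·0.793 + 600·0.603 + 80·0.462)/1540 = 0.70178
V̂(p̂_st) = Σ W_h² p̂_h(1−p̂_h)/(n_h−1):
  stratum 1: (860/1540)²·0.793·0.207/81 = 0.000631995
  stratum 2: (600/1540)²·0.603·0.397/72 = 0.000504704
  stratum 3: (80/1540)²·0.462·0.538/12 = 5.58961e-05
V̂(p̂_st) = 0.0011926; SE = √V̂ = 0.034534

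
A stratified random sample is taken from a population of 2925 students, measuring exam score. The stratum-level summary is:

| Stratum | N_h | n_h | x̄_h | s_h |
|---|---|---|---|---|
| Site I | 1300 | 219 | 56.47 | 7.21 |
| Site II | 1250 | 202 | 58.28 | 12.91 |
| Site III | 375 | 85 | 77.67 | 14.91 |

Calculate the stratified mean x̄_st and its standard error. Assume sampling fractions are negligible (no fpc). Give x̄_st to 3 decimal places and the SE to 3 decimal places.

x̄_st ≈ 59.961, SE ≈ 0.490

x̄_st = Σ W_h x̄_h = (1300·56.47 + 1250·58.28 + 375·77.67)/2925 = 59.96145
V̂(x̄_st) = Σ W_h² s_h²/n_h, with W_h = N_h/N and N = 2925:
  stratum Site I: (1300/2925)²·7.21²/219 = 0.046888
  stratum Site II: (1250/2925)²·12.91²/202 = 0.150685
  stratum Site III: (375/2925)²·14.91²/85 = 0.042988
V̂(x̄_st) = 0.240561
SE(x̄_st) = √0.240561 = 0.49047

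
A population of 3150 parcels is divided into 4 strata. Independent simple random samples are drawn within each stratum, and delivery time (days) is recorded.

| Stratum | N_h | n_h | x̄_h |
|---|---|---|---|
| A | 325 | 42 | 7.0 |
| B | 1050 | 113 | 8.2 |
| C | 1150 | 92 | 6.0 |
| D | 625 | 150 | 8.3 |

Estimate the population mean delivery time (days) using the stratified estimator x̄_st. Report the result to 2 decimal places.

N = Σ N_h = 3150. Stratum weights W_h = N_h/N.
x̄_st = (325·7.0 + 1050·8.2 + 1150·6.0 + 625·8.3) / 3150 = 7.2929

x̄_st ≈ 7.29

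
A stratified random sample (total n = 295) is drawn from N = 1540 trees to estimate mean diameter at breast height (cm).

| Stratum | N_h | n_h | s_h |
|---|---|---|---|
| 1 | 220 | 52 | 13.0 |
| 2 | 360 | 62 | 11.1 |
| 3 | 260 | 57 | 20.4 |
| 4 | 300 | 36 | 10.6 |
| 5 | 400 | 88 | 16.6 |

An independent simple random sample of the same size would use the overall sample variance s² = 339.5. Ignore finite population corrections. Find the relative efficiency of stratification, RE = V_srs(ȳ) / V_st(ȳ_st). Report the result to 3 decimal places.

V̂(ȳ_st) = Σ W_h² s_h²/n_h, with W_h = N_h/N and N = 1540:
  stratum 1: (220/1540)²·13.0²/52 = 0.0663265
  stratum 2: (360/1540)²·11.1²/62 = 0.108597
  stratum 3: (260/1540)²·20.4²/57 = 0.208109
  stratum 4: (300/1540)²·10.6²/36 = 0.118443
  stratum 5: (400/1540)²·16.6²/88 = 0.211257
V_st = 0.712733
V_srs = s²/n = 339.5/295 = 1.15085
Relative efficiency = V_srs / V_st = 1.15085/0.712733 = 1.6147

RE ≈ 1.615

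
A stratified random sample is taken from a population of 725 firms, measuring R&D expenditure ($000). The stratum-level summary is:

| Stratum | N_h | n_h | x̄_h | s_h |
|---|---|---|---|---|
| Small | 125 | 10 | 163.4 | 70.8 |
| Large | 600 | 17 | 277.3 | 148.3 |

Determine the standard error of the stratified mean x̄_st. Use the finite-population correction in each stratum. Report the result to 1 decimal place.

SE(x̄_st) ≈ 29.6

V̂(x̄_st) = Σ W_h² (1 − n_h/N_h) s_h²/n_h, with W_h = N_h/N and N = 725:
  stratum Small: (125/725)²·(1 − 10/125)·70.8²/10 = 13.7088
  stratum Large: (600/725)²·(1 − 17/600)·148.3²/17 = 860.948
V̂(x̄_st) = 874.657
SE(x̄_st) = √874.657 = 29.5746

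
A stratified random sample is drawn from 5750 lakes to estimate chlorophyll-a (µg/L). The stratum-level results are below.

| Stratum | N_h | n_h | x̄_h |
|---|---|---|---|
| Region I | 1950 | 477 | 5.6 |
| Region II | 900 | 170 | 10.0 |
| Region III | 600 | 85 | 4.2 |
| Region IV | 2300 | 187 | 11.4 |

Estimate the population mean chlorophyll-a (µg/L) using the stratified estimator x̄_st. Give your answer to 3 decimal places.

N = Σ N_h = 5750. Stratum weights W_h = N_h/N.
x̄_st = (1950·5.6 + 900·10.0 + 600·4.2 + 2300·11.4) / 5750 = 8.46261

x̄_st ≈ 8.463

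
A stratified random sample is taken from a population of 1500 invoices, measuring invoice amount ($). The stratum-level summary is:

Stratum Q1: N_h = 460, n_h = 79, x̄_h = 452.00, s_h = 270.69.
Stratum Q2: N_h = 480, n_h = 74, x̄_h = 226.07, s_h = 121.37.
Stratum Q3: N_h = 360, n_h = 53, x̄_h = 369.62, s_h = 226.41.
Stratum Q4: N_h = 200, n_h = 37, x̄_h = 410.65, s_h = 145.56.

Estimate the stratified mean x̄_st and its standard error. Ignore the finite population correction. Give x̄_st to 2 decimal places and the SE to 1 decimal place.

x̄_st ≈ 354.42, SE ≈ 13.2

x̄_st = Σ W_h x̄_h = (460·452.00 + 480·226.07 + 360·369.62 + 200·410.65)/1500 = 354.41787
V̂(x̄_st) = Σ W_h² s_h²/n_h, with W_h = N_h/N and N = 1500:
  stratum Q1: (460/1500)²·270.69²/79 = 87.2269
  stratum Q2: (480/1500)²·121.37²/74 = 20.3841
  stratum Q3: (360/1500)²·226.41²/53 = 55.7106
  stratum Q4: (200/1500)²·145.56²/37 = 10.1803
V̂(x̄_st) = 173.502
SE(x̄_st) = √173.502 = 13.172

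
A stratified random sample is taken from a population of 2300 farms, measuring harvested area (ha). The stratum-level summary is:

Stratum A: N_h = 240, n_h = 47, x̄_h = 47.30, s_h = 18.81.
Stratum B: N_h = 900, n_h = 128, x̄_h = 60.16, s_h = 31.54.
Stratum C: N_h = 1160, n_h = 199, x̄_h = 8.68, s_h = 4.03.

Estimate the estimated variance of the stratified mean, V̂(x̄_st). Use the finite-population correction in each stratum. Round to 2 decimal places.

V̂(x̄_st) = Σ W_h² (1 − n_h/N_h) s_h²/n_h, with W_h = N_h/N and N = 2300:
  stratum A: (240/2300)²·(1 − 47/240)·18.81²/47 = 0.0659163
  stratum B: (900/2300)²·(1 − 128/900)·31.54²/128 = 1.02075
  stratum C: (1160/2300)²·(1 − 199/1160)·4.03²/199 = 0.0171982
V̂(x̄_st) = 1.10386

V̂(x̄_st) ≈ 1.10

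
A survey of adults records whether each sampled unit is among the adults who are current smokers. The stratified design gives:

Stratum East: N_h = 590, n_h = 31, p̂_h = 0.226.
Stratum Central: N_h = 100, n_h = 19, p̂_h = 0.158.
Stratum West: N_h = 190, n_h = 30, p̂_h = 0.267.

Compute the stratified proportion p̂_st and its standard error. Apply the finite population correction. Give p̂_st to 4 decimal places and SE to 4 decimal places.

N = 880; stratum weights W_h = N_h/N.
p̂_st = Σ W_h p̂_h = (590·0.226 + 100·0.158 + 190·0.267)/880 = 0.22712
V̂(p̂_st) = Σ W_h² (1 − n_h/N_h) p̂_h(1−p̂_h)/(n_h−1):
  stratum East: (590/880)²·(1 − 31/590)·0.226·0.774/30 = 0.00248329
  stratum Central: (100/880)²·(1 − 19/100)·0.158·0.842/18 = 7.73066e-05
  stratum West: (190/880)²·(1 − 30/190)·0.267·0.733/29 = 0.000264927
V̂(p̂_st) = 0.00282552; SE = √V̂ = 0.0531556

p̂_st ≈ 0.2271, SE ≈ 0.0532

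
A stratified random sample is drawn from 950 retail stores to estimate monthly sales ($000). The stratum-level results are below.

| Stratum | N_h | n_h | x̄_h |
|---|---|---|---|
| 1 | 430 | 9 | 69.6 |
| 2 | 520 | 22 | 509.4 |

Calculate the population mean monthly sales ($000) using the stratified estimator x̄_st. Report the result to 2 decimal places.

x̄_st ≈ 310.33

N = Σ N_h = 950. Stratum weights W_h = N_h/N.
x̄_st = (430·69.6 + 520·509.4) / 950 = 310.3326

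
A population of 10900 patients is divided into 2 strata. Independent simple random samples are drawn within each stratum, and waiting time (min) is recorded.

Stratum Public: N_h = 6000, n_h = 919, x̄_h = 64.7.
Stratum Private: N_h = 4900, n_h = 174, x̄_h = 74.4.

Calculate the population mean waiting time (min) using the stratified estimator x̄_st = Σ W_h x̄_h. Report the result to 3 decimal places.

x̄_st ≈ 69.061

N = Σ N_h = 10900. Stratum weights W_h = N_h/N.
x̄_st = (6000·64.7 + 4900·74.4) / 10900 = 69.06055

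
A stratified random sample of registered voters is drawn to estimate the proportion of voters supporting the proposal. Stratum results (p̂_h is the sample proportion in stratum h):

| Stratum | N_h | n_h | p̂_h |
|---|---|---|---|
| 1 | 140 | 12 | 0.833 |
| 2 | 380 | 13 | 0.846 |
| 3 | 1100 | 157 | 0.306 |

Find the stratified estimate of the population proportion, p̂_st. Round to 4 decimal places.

p̂_st ≈ 0.4782

N = 1620; stratum weights W_h = N_h/N.
p̂_st = Σ W_h p̂_h = (140·0.833 + 380·0.846 + 1100·0.306)/1620 = 0.47821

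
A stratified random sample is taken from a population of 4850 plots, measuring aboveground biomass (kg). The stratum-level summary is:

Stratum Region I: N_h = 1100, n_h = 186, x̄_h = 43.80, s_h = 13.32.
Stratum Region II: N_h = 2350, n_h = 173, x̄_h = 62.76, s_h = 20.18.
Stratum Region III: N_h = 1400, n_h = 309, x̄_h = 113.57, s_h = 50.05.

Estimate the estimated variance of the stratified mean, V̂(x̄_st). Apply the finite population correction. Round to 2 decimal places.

V̂(x̄_st) ≈ 1.08

V̂(x̄_st) = Σ W_h² (1 − n_h/N_h) s_h²/n_h, with W_h = N_h/N and N = 4850:
  stratum Region I: (1100/4850)²·(1 − 186/1100)·13.32²/186 = 0.040771
  stratum Region II: (2350/4850)²·(1 − 173/2350)·20.18²/173 = 0.511964
  stratum Region III: (1400/4850)²·(1 − 309/1400)·50.05²/309 = 0.526404
V̂(x̄_st) = 1.07914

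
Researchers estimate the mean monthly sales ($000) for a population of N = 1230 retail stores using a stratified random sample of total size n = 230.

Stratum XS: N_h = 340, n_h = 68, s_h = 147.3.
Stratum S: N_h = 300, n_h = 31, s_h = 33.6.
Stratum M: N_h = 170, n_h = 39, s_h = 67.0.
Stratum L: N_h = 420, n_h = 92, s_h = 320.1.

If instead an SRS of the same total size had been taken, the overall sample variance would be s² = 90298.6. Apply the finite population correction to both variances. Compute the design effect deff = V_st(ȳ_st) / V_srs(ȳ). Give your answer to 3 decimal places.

V̂(ȳ_st) = Σ W_h² (1 − n_h/N_h) s_h²/n_h, with W_h = N_h/N and N = 1230:
  stratum XS: (340/1230)²·(1 − 68/340)·147.3²/68 = 19.5045
  stratum S: (300/1230)²·(1 − 31/300)·33.6²/31 = 1.94259
  stratum M: (170/1230)²·(1 − 39/170)·67.0²/39 = 1.69432
  stratum L: (420/1230)²·(1 − 92/420)·320.1²/92 = 101.414
V_st = 124.555
V_srs = (1 − 230/1230)·90298.6/230 = 319.189
deff = V_st / V_srs = 124.555/319.189 = 0.3902

deff ≈ 0.390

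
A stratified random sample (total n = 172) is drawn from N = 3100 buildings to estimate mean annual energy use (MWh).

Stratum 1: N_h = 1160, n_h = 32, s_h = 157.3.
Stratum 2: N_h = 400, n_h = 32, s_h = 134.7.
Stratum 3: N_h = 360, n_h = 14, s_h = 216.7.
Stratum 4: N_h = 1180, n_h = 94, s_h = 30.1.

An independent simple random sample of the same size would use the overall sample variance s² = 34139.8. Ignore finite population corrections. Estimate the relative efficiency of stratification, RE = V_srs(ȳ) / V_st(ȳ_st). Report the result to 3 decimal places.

RE ≈ 1.208

V̂(ȳ_st) = Σ W_h² s_h²/n_h, with W_h = N_h/N and N = 3100:
  stratum 1: (1160/3100)²·157.3²/32 = 108.268
  stratum 2: (400/3100)²·134.7²/32 = 9.44021
  stratum 3: (360/3100)²·216.7²/14 = 45.2347
  stratum 4: (1180/3100)²·30.1²/94 = 1.39652
V_st = 164.339
V_srs = s²/n = 34139.8/172 = 198.487
Relative efficiency = V_srs / V_st = 198.487/164.339 = 1.2078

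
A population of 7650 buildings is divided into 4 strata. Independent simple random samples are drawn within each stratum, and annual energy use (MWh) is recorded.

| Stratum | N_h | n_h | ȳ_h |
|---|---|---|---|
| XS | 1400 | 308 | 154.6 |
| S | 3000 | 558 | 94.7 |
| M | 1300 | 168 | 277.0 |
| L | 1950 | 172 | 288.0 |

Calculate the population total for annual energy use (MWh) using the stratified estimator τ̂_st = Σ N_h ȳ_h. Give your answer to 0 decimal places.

τ̂_st = Σ N_h ȳ_h = 1400·154.6 + 3000·94.7 + 1300·277.0 + 1950·288.0 = 1422240

τ̂_st ≈ 1422240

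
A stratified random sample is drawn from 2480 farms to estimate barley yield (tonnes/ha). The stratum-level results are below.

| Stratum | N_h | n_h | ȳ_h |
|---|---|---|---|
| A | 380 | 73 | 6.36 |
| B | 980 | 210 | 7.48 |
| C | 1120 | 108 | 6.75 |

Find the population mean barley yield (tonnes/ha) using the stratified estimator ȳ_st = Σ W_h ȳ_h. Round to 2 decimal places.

N = Σ N_h = 2480. Stratum weights W_h = N_h/N.
ȳ_st = (380·6.36 + 980·7.48 + 1120·6.75) / 2480 = 6.9787

ȳ_st ≈ 6.98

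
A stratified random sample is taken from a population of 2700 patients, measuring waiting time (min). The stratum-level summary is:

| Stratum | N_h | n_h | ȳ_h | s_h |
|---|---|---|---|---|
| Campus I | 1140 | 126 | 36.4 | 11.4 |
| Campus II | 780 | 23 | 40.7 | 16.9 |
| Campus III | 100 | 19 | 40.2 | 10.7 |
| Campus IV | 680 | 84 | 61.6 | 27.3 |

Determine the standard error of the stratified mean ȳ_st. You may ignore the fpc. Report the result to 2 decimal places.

SE(ȳ_st) ≈ 1.34

V̂(ȳ_st) = Σ W_h² s_h²/n_h, with W_h = N_h/N and N = 2700:
  stratum Campus I: (1140/2700)²·11.4²/126 = 0.183874
  stratum Campus II: (780/2700)²·16.9²/23 = 1.03635
  stratum Campus III: (100/2700)²·10.7²/19 = 0.00826583
  stratum Campus IV: (680/2700)²·27.3²/84 = 0.562777
V̂(ȳ_st) = 1.79127
SE(ȳ_st) = √1.79127 = 1.33838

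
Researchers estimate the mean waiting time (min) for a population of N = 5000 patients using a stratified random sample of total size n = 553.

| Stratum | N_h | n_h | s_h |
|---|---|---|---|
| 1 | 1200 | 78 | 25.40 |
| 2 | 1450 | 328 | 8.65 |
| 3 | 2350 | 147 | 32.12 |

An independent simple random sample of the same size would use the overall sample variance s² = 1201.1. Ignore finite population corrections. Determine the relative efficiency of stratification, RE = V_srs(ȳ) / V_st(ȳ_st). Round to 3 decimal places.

V̂(ȳ_st) = Σ W_h² s_h²/n_h, with W_h = N_h/N and N = 5000:
  stratum 1: (1200/5000)²·25.40²/78 = 0.476426
  stratum 2: (1450/5000)²·8.65²/328 = 0.0191847
  stratum 3: (2350/5000)²·32.12²/147 = 1.55035
V_st = 2.04596
V_srs = s²/n = 1201.1/553 = 2.17197
Relative efficiency = V_srs / V_st = 2.17197/2.04596 = 1.0616

RE ≈ 1.062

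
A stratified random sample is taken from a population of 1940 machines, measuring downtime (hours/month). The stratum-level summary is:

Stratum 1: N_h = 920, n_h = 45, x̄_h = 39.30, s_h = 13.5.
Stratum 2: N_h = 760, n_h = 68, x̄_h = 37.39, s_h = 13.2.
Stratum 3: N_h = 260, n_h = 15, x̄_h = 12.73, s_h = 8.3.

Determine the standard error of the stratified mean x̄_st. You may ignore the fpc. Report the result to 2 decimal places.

SE(x̄_st) ≈ 1.18

V̂(x̄_st) = Σ W_h² s_h²/n_h, with W_h = N_h/N and N = 1940:
  stratum 1: (920/1940)²·13.5²/45 = 0.910809
  stratum 2: (760/1940)²·13.2²/68 = 0.393245
  stratum 3: (260/1940)²·8.3²/15 = 0.0824913
V̂(x̄_st) = 1.38654
SE(x̄_st) = √1.38654 = 1.17752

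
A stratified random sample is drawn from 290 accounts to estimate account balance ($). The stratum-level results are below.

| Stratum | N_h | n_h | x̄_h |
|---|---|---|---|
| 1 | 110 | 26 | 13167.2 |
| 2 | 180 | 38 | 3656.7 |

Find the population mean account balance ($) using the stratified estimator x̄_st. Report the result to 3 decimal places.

N = Σ N_h = 290. Stratum weights W_h = N_h/N.
x̄_st = (110·13167.2 + 180·3656.7) / 290 = 7264.13103

x̄_st ≈ 7264.131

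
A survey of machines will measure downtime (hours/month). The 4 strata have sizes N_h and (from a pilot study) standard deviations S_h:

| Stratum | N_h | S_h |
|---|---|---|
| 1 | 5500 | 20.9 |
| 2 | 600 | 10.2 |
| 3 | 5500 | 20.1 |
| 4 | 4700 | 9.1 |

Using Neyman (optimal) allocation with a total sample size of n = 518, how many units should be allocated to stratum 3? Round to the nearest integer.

Neyman allocation: n_h = n · N_h S_h / Σ N_i S_i, with n = 518.
  stratum 1: N_h·S_h = 5500·20.9 = 114950.00
  stratum 2: N_h·S_h = 600·10.2 = 6120.00
  stratum 3: N_h·S_h = 5500·20.1 = 110550.00
  stratum 4: N_h·S_h = 4700·9.1 = 42770.00
Σ N_h S_h = 274390.00
n for stratum 3 = 518·110550.00/274390.00 = 208.699 → 209

209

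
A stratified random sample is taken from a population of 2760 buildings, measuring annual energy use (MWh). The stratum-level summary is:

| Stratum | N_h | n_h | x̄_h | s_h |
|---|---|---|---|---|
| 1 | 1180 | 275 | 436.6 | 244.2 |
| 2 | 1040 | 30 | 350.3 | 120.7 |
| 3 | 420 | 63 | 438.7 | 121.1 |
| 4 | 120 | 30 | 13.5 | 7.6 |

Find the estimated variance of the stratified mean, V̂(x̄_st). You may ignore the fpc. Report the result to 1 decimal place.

V̂(x̄_st) ≈ 114.0

V̂(x̄_st) = Σ W_h² s_h²/n_h, with W_h = N_h/N and N = 2760:
  stratum 1: (1180/2760)²·244.2²/275 = 39.6373
  stratum 2: (1040/2760)²·120.7²/30 = 68.9512
  stratum 3: (420/2760)²·121.1²/63 = 5.39049
  stratum 4: (120/2760)²·7.6²/30 = 0.00363957
V̂(x̄_st) = 113.983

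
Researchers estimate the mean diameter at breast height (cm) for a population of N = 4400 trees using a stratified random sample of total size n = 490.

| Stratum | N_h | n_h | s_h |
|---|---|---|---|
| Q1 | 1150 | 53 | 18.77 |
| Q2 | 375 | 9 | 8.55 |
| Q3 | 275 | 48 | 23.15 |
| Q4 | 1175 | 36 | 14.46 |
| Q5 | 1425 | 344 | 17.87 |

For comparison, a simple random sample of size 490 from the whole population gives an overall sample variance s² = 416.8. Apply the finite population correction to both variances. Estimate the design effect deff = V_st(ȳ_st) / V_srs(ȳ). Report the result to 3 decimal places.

deff ≈ 1.326

V̂(ȳ_st) = Σ W_h² (1 − n_h/N_h) s_h²/n_h, with W_h = N_h/N and N = 4400:
  stratum Q1: (1150/4400)²·(1 − 53/1150)·18.77²/53 = 0.433163
  stratum Q2: (375/4400)²·(1 − 9/375)·8.55²/9 = 0.0575833
  stratum Q3: (275/4400)²·(1 − 48/275)·23.15²/48 = 0.0360009
  stratum Q4: (1175/4400)²·(1 − 36/1175)·14.46²/36 = 0.401504
  stratum Q5: (1425/4400)²·(1 − 344/1425)·17.87²/344 = 0.0738628
V_st = 1.00211
V_srs = (1 − 490/4400)·416.8/490 = 0.755885
deff = V_st / V_srs = 1.00211/0.755885 = 1.3258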